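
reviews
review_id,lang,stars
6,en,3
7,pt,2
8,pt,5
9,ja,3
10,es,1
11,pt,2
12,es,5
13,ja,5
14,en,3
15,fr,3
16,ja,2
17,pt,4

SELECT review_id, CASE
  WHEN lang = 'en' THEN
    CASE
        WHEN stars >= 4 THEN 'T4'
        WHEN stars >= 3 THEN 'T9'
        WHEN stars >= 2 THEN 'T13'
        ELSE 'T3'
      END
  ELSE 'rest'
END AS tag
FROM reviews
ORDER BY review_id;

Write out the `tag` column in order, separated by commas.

T9, rest, rest, rest, rest, rest, rest, rest, T9, rest, rest, rest

review_id=6: lang='en' → inner[stars >= 3] → T9
review_id=7: lang='pt' → outer ELSE → rest
review_id=8: lang='pt' → outer ELSE → rest
review_id=9: lang='ja' → outer ELSE → rest
review_id=10: lang='es' → outer ELSE → rest
review_id=11: lang='pt' → outer ELSE → rest
review_id=12: lang='es' → outer ELSE → rest
review_id=13: lang='ja' → outer ELSE → rest
review_id=14: lang='en' → inner[stars >= 3] → T9
review_id=15: lang='fr' → outer ELSE → rest
review_id=16: lang='ja' → outer ELSE → rest
review_id=17: lang='pt' → outer ELSE → rest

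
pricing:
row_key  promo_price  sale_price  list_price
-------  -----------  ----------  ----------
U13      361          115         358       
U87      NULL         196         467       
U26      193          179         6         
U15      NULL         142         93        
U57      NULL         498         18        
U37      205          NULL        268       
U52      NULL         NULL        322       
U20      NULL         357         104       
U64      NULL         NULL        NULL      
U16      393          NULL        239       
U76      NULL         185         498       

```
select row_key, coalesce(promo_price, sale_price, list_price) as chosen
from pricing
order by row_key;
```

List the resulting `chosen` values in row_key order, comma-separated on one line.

row_key=U13: promo_price=361 → 361
row_key=U15: promo_price=NULL, sale_price=142 → 142
row_key=U16: promo_price=393 → 393
row_key=U20: promo_price=NULL, sale_price=357 → 357
row_key=U26: promo_price=193 → 193
row_key=U37: promo_price=205 → 205
row_key=U52: promo_price=NULL, sale_price=NULL, list_price=322 → 322
row_key=U57: promo_price=NULL, sale_price=498 → 498
row_key=U64: promo_price=NULL, sale_price=NULL, list_price=NULL (all NULL) → NULL
row_key=U76: promo_price=NULL, sale_price=185 → 185
row_key=U87: promo_price=NULL, sale_price=196 → 196

361, 142, 393, 357, 193, 205, 322, 498, NULL, 185, 196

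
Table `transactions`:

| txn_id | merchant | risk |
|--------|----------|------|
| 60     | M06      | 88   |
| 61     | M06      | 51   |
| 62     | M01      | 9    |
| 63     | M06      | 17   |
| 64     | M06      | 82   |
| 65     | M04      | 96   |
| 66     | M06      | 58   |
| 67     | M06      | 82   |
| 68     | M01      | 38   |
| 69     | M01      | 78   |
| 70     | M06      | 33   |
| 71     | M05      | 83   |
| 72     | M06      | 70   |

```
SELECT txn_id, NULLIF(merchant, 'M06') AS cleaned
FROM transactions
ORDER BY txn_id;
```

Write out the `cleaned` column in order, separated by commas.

NULL, NULL, M01, NULL, NULL, M04, NULL, NULL, M01, M01, NULL, M05, NULL

txn_id=60: merchant=M06 vs M06: equal → NULL
txn_id=61: merchant=M06 vs M06: equal → NULL
txn_id=62: merchant=M01 vs M06: differ → M01
txn_id=63: merchant=M06 vs M06: equal → NULL
txn_id=64: merchant=M06 vs M06: equal → NULL
txn_id=65: merchant=M04 vs M06: differ → M04
txn_id=66: merchant=M06 vs M06: equal → NULL
txn_id=67: merchant=M06 vs M06: equal → NULL
txn_id=68: merchant=M01 vs M06: differ → M01
txn_id=69: merchant=M01 vs M06: differ → M01
txn_id=70: merchant=M06 vs M06: equal → NULL
txn_id=71: merchant=M05 vs M06: differ → M05
txn_id=72: merchant=M06 vs M06: equal → NULL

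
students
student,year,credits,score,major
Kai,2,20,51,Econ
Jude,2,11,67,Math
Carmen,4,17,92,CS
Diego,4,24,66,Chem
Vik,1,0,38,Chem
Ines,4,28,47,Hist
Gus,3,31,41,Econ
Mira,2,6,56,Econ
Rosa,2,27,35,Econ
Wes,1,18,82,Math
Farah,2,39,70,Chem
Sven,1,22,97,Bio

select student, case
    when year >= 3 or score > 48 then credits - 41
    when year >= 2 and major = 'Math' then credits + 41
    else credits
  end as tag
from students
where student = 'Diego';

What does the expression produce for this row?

student = Diego: year=4, credits=24, score=66, major=Chem.
year >= 3 or score > 48 → true → -17

-17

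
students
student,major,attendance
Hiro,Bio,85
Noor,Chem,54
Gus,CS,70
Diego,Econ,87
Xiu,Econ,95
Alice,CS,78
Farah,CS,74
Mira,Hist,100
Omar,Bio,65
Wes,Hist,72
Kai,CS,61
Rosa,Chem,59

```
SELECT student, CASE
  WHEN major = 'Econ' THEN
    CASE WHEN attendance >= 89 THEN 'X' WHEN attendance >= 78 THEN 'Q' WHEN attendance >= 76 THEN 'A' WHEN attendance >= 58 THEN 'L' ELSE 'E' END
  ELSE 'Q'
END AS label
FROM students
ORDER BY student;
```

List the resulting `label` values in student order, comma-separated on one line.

Q, Q, Q, Q, Q, Q, Q, Q, Q, Q, Q, X

student=Alice: major='CS' → outer ELSE → Q
student=Diego: major='Econ' → inner[attendance >= 78] → Q
student=Farah: major='CS' → outer ELSE → Q
student=Gus: major='CS' → outer ELSE → Q
student=Hiro: major='Bio' → outer ELSE → Q
student=Kai: major='CS' → outer ELSE → Q
student=Mira: major='Hist' → outer ELSE → Q
student=Noor: major='Chem' → outer ELSE → Q
student=Omar: major='Bio' → outer ELSE → Q
student=Rosa: major='Chem' → outer ELSE → Q
student=Wes: major='Hist' → outer ELSE → Q
student=Xiu: major='Econ' → inner[attendance >= 89] → X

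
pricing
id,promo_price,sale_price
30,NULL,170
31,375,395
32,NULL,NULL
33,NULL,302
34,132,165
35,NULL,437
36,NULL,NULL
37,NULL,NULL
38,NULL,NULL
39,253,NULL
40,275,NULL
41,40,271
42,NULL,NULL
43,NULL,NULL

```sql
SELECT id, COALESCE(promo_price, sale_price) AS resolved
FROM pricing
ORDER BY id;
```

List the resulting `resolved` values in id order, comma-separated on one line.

170, 375, NULL, 302, 132, 437, NULL, NULL, NULL, 253, 275, 40, NULL, NULL

id=30: promo_price=NULL, sale_price=170 → 170
id=31: promo_price=375 → 375
id=32: promo_price=NULL, sale_price=NULL (all NULL) → NULL
id=33: promo_price=NULL, sale_price=302 → 302
id=34: promo_price=132 → 132
id=35: promo_price=NULL, sale_price=437 → 437
id=36: promo_price=NULL, sale_price=NULL (all NULL) → NULL
id=37: promo_price=NULL, sale_price=NULL (all NULL) → NULL
id=38: promo_price=NULL, sale_price=NULL (all NULL) → NULL
id=39: promo_price=253 → 253
id=40: promo_price=275 → 275
id=41: promo_price=40 → 40
id=42: promo_price=NULL, sale_price=NULL (all NULL) → NULL
id=43: promo_price=NULL, sale_price=NULL (all NULL) → NULL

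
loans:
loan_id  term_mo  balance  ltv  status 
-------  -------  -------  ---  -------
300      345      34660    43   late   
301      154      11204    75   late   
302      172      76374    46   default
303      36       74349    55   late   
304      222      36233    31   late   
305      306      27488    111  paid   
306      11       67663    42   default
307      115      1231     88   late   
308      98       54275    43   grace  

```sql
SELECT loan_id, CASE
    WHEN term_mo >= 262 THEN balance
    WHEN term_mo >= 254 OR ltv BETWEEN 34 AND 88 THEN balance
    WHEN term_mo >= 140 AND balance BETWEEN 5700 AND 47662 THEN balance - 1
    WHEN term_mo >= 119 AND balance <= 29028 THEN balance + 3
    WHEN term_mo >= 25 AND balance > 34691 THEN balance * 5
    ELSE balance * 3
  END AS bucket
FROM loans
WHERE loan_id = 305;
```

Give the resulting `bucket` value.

loan_id = 305: term_mo=306, balance=27488, ltv=111, status=paid.
term_mo >= 262 → true → 27488

27488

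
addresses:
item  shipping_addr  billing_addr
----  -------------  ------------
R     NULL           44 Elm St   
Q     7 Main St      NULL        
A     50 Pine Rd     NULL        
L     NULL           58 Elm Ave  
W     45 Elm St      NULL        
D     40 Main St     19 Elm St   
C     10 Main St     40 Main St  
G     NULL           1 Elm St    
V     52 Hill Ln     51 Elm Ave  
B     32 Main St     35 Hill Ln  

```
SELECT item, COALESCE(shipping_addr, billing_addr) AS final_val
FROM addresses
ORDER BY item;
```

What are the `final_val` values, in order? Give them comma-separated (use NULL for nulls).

item=A: shipping_addr=50 Pine Rd → 50 Pine Rd
item=B: shipping_addr=32 Main St → 32 Main St
item=C: shipping_addr=10 Main St → 10 Main St
item=D: shipping_addr=40 Main St → 40 Main St
item=G: shipping_addr=NULL, billing_addr=1 Elm St → 1 Elm St
item=L: shipping_addr=NULL, billing_addr=58 Elm Ave → 58 Elm Ave
item=Q: shipping_addr=7 Main St → 7 Main St
item=R: shipping_addr=NULL, billing_addr=44 Elm St → 44 Elm St
item=V: shipping_addr=52 Hill Ln → 52 Hill Ln
item=W: shipping_addr=45 Elm St → 45 Elm St

50 Pine Rd, 32 Main St, 10 Main St, 40 Main St, 1 Elm St, 58 Elm Ave, 7 Main St, 44 Elm St, 52 Hill Ln, 45 Elm St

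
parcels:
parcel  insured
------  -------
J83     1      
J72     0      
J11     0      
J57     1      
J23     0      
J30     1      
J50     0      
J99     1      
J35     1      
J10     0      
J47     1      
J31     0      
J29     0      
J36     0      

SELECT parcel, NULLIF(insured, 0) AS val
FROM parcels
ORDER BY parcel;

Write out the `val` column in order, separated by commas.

parcel=J10: insured=0 vs 0: equal → NULL
parcel=J11: insured=0 vs 0: equal → NULL
parcel=J23: insured=0 vs 0: equal → NULL
parcel=J29: insured=0 vs 0: equal → NULL
parcel=J30: insured=1 vs 0: differ → 1
parcel=J31: insured=0 vs 0: equal → NULL
parcel=J35: insured=1 vs 0: differ → 1
parcel=J36: insured=0 vs 0: equal → NULL
parcel=J47: insured=1 vs 0: differ → 1
parcel=J50: insured=0 vs 0: equal → NULL
parcel=J57: insured=1 vs 0: differ → 1
parcel=J72: insured=0 vs 0: equal → NULL
parcel=J83: insured=1 vs 0: differ → 1
parcel=J99: insured=1 vs 0: differ → 1

NULL, NULL, NULL, NULL, 1, NULL, 1, NULL, 1, NULL, 1, NULL, 1, 1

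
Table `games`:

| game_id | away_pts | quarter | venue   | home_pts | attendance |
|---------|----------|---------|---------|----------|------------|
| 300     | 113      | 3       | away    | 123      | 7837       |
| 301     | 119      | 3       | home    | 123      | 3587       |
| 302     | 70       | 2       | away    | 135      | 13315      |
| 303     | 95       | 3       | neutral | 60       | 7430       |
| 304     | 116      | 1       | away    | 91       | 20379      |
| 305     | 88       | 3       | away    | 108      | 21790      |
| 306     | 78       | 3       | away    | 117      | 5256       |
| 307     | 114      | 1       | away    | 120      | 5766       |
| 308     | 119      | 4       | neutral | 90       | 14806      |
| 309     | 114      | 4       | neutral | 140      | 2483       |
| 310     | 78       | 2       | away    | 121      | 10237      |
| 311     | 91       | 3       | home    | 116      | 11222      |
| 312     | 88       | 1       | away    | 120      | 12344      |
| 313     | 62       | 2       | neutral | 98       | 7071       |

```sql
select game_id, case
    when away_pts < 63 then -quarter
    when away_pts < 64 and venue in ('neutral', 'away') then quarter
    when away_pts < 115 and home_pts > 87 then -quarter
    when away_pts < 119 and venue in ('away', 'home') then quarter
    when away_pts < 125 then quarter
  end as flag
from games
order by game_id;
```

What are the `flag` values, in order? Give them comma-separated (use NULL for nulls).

-3, 3, -2, 3, 1, -3, -3, -1, 4, -4, -2, -3, -1, -2

game_id=300: away_pts < 115 and home_pts > 87 → -3
game_id=301: away_pts < 125 → 3
game_id=302: away_pts < 115 and home_pts > 87 → -2
game_id=303: away_pts < 125 → 3
game_id=304: away_pts < 119 and venue in ('away', 'home') → 1
game_id=305: away_pts < 115 and home_pts > 87 → -3
game_id=306: away_pts < 115 and home_pts > 87 → -3
game_id=307: away_pts < 115 and home_pts > 87 → -1
game_id=308: away_pts < 125 → 4
game_id=309: away_pts < 115 and home_pts > 87 → -4
game_id=310: away_pts < 115 and home_pts > 87 → -2
game_id=311: away_pts < 115 and home_pts > 87 → -3
game_id=312: away_pts < 115 and home_pts > 87 → -1
game_id=313: away_pts < 63 → -2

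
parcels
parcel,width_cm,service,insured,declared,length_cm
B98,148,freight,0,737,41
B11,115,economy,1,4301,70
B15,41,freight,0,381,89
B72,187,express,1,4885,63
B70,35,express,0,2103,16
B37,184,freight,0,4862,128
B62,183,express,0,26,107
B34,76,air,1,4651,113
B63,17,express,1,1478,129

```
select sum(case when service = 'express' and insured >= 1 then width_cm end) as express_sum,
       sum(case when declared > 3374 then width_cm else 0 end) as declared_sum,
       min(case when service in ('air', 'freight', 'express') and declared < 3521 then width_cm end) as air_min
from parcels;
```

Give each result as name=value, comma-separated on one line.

express_sum=204, declared_sum=562, air_min=17

[express_sum: service = 'express' and insured >= 1]
parcel=B98: ✗
parcel=B11: ✗
parcel=B15: ✗
parcel=B72: ✓ → 187
parcel=B70: ✗
parcel=B37: ✗
parcel=B62: ✗
parcel=B34: ✗
parcel=B63: ✓ → 17
express_sum = 187 + 17 = 204
—
[declared_sum: declared > 3374]
parcel=B98: ✗
parcel=B11: ✓ → 115
parcel=B15: ✗
parcel=B72: ✓ → 187
parcel=B70: ✗
parcel=B37: ✓ → 184
parcel=B62: ✗
parcel=B34: ✓ → 76
parcel=B63: ✗
declared_sum = 115 + 187 + 184 + 76 = 562
—
[air_min: service in ('air', 'freight', 'express') and declared < 3521]
parcel=B98: ✓ → 148
parcel=B11: ✗
parcel=B15: ✓ → 41
parcel=B72: ✗
parcel=B70: ✓ → 35
parcel=B37: ✗
parcel=B62: ✓ → 183
parcel=B34: ✗
parcel=B63: ✓ → 17
air_min = MIN(148, 41, 35, 183, 17) = 17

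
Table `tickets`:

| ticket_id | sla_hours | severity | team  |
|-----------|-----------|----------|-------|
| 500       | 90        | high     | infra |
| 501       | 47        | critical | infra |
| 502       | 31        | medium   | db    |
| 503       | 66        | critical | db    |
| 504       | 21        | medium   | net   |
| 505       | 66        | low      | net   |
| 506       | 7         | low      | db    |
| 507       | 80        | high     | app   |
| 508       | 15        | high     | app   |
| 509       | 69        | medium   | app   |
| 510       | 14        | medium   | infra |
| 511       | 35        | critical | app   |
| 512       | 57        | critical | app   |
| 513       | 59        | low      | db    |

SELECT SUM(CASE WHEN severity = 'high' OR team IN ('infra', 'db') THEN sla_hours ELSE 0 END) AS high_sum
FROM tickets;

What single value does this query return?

409

ticket_id=500: ✓ → 90
ticket_id=501: ✓ → 47
ticket_id=502: ✓ → 31
ticket_id=503: ✓ → 66
ticket_id=504: ✗
ticket_id=505: ✗
ticket_id=506: ✓ → 7
ticket_id=507: ✓ → 80
ticket_id=508: ✓ → 15
ticket_id=509: ✗
ticket_id=510: ✓ → 14
ticket_id=511: ✗
ticket_id=512: ✗
ticket_id=513: ✓ → 59
high_sum = 90 + 47 + 31 + 66 + 7 + 80 + 15 + 14 + 59 = 409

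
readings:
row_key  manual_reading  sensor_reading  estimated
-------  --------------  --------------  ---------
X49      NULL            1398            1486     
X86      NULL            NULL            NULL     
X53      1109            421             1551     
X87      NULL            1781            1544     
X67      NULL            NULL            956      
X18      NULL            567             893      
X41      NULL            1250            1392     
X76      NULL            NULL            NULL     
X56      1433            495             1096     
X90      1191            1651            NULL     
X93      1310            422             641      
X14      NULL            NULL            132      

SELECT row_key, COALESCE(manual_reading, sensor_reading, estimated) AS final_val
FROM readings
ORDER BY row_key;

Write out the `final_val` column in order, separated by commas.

row_key=X14: manual_reading=NULL, sensor_reading=NULL, estimated=132 → 132
row_key=X18: manual_reading=NULL, sensor_reading=567 → 567
row_key=X41: manual_reading=NULL, sensor_reading=1250 → 1250
row_key=X49: manual_reading=NULL, sensor_reading=1398 → 1398
row_key=X53: manual_reading=1109 → 1109
row_key=X56: manual_reading=1433 → 1433
row_key=X67: manual_reading=NULL, sensor_reading=NULL, estimated=956 → 956
row_key=X76: manual_reading=NULL, sensor_reading=NULL, estimated=NULL (all NULL) → NULL
row_key=X86: manual_reading=NULL, sensor_reading=NULL, estimated=NULL (all NULL) → NULL
row_key=X87: manual_reading=NULL, sensor_reading=1781 → 1781
row_key=X90: manual_reading=1191 → 1191
row_key=X93: manual_reading=1310 → 1310

132, 567, 1250, 1398, 1109, 1433, 956, NULL, NULL, 1781, 1191, 1310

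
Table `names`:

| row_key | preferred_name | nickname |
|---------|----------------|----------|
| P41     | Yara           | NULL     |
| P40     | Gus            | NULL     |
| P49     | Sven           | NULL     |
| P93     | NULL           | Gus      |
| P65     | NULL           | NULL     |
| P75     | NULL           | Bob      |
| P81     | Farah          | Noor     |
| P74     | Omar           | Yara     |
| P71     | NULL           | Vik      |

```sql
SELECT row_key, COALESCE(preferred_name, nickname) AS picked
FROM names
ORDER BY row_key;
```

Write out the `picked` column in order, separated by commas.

row_key=P40: preferred_name=Gus → Gus
row_key=P41: preferred_name=Yara → Yara
row_key=P49: preferred_name=Sven → Sven
row_key=P65: preferred_name=NULL, nickname=NULL (all NULL) → NULL
row_key=P71: preferred_name=NULL, nickname=Vik → Vik
row_key=P74: preferred_name=Omar → Omar
row_key=P75: preferred_name=NULL, nickname=Bob → Bob
row_key=P81: preferred_name=Farah → Farah
row_key=P93: preferred_name=NULL, nickname=Gus → Gus

Gus, Yara, Sven, NULL, Vik, Omar, Bob, Farah, Gus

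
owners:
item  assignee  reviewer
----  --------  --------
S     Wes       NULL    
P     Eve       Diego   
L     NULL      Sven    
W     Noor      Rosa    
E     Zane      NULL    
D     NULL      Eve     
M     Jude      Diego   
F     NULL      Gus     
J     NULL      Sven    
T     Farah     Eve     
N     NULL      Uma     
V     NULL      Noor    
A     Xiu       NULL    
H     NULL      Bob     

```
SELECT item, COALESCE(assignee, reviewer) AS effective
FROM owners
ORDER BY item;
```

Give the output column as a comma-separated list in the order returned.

item=A: assignee=Xiu → Xiu
item=D: assignee=NULL, reviewer=Eve → Eve
item=E: assignee=Zane → Zane
item=F: assignee=NULL, reviewer=Gus → Gus
item=H: assignee=NULL, reviewer=Bob → Bob
item=J: assignee=NULL, reviewer=Sven → Sven
item=L: assignee=NULL, reviewer=Sven → Sven
item=M: assignee=Jude → Jude
item=N: assignee=NULL, reviewer=Uma → Uma
item=P: assignee=Eve → Eve
item=S: assignee=Wes → Wes
item=T: assignee=Farah → Farah
item=V: assignee=NULL, reviewer=Noor → Noor
item=W: assignee=Noor → Noor

Xiu, Eve, Zane, Gus, Bob, Sven, Sven, Jude, Uma, Eve, Wes, Farah, Noor, Noor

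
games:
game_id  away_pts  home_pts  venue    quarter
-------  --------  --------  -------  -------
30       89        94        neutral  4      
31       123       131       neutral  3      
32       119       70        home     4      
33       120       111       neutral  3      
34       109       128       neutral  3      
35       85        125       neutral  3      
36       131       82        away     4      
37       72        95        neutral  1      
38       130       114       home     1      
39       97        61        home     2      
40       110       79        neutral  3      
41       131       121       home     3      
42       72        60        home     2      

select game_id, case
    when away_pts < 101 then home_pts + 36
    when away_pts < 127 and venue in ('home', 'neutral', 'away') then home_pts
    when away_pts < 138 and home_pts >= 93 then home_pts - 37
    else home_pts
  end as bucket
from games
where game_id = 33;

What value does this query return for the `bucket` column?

111

game_id = 33: away_pts=120, home_pts=111, venue=neutral, quarter=3.
away_pts < 101 → false
away_pts < 127 and venue in ('home', 'neutral', 'away') → true → 111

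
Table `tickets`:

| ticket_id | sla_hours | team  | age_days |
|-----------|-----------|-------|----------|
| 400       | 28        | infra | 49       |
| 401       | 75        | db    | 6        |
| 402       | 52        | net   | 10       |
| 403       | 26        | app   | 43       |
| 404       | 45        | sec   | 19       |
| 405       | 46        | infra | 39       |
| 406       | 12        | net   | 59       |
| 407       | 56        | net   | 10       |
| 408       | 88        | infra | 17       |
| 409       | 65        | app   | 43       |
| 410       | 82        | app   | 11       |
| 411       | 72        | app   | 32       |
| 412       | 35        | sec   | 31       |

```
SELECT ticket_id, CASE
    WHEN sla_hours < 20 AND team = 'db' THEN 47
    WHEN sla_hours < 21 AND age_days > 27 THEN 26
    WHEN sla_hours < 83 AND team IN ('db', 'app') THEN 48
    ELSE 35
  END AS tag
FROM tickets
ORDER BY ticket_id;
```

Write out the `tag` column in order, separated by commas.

ticket_id=400: ELSE → 35
ticket_id=401: sla_hours < 83 AND team IN ('db', 'app') → 48
ticket_id=402: ELSE → 35
ticket_id=403: sla_hours < 83 AND team IN ('db', 'app') → 48
ticket_id=404: ELSE → 35
ticket_id=405: ELSE → 35
ticket_id=406: sla_hours < 21 AND age_days > 27 → 26
ticket_id=407: ELSE → 35
ticket_id=408: ELSE → 35
ticket_id=409: sla_hours < 83 AND team IN ('db', 'app') → 48
ticket_id=410: sla_hours < 83 AND team IN ('db', 'app') → 48
ticket_id=411: sla_hours < 83 AND team IN ('db', 'app') → 48
ticket_id=412: ELSE → 35

35, 48, 35, 48, 35, 35, 26, 35, 35, 48, 48, 48, 35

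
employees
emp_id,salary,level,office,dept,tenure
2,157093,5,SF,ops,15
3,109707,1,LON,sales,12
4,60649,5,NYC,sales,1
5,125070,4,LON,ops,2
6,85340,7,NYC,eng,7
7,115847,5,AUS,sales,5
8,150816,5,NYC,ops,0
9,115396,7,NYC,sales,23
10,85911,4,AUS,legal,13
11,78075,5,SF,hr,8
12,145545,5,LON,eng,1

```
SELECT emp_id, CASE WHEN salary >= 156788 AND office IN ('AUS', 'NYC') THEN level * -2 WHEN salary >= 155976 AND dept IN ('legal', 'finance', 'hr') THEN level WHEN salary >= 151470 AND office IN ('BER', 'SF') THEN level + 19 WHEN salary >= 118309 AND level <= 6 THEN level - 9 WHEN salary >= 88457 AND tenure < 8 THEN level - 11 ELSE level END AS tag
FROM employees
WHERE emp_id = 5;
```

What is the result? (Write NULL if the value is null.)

emp_id = 5: salary=125070, level=4, office=LON, dept=ops, tenure=2.
salary >= 156788 AND office IN ('AUS', 'NYC') → false
salary >= 155976 AND dept IN ('legal', 'finance', 'hr') → false
salary >= 151470 AND office IN ('BER', 'SF') → false
salary >= 118309 AND level <= 6 → true → -5

-5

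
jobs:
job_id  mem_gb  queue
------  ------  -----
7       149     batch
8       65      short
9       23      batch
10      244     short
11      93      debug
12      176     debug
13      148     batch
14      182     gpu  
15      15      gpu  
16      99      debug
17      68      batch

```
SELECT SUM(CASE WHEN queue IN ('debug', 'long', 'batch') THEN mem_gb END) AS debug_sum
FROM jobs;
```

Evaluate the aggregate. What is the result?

756

job_id=7: ✓ → 149
job_id=8: ✗
job_id=9: ✓ → 23
job_id=10: ✗
job_id=11: ✓ → 93
job_id=12: ✓ → 176
job_id=13: ✓ → 148
job_id=14: ✗
job_id=15: ✗
job_id=16: ✓ → 99
job_id=17: ✓ → 68
debug_sum = 149 + 23 + 93 + 176 + 148 + 99 + 68 = 756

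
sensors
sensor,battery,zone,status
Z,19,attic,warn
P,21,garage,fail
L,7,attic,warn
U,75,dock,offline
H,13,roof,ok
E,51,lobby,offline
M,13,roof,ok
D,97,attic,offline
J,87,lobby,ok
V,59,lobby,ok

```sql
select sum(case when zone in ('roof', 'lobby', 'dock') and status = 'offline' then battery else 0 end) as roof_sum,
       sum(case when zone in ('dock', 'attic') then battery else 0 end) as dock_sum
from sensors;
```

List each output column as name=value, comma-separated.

roof_sum=126, dock_sum=198

[roof_sum: zone in ('roof', 'lobby', 'dock') and status = 'offline']
sensor=Z: ✗
sensor=P: ✗
sensor=L: ✗
sensor=U: ✓ → 75
sensor=H: ✗
sensor=E: ✓ → 51
sensor=M: ✗
sensor=D: ✗
sensor=J: ✗
sensor=V: ✗
roof_sum = 75 + 51 = 126
—
[dock_sum: zone in ('dock', 'attic')]
sensor=Z: ✓ → 19
sensor=P: ✗
sensor=L: ✓ → 7
sensor=U: ✓ → 75
sensor=H: ✗
sensor=E: ✗
sensor=M: ✗
sensor=D: ✓ → 97
sensor=J: ✗
sensor=V: ✗
dock_sum = 19 + 7 + 75 + 97 = 198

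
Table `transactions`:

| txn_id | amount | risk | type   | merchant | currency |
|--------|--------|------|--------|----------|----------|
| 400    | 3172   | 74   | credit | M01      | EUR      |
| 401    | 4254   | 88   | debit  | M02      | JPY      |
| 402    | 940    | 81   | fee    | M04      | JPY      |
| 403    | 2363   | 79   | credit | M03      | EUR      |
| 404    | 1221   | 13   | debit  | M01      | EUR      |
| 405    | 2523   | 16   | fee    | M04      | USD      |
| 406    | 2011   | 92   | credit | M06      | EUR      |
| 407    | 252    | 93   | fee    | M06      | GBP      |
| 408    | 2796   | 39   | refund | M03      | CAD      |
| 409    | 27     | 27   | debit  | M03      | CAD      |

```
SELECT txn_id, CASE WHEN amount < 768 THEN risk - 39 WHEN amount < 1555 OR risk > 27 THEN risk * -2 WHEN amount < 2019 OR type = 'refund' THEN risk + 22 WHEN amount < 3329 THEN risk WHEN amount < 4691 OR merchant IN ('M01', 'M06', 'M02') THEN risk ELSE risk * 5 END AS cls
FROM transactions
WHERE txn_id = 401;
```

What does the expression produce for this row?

-176

txn_id = 401: amount=4254, risk=88, type=debit, merchant=M02, currency=JPY.
amount < 768 → false
amount < 1555 OR risk > 27 → true → -176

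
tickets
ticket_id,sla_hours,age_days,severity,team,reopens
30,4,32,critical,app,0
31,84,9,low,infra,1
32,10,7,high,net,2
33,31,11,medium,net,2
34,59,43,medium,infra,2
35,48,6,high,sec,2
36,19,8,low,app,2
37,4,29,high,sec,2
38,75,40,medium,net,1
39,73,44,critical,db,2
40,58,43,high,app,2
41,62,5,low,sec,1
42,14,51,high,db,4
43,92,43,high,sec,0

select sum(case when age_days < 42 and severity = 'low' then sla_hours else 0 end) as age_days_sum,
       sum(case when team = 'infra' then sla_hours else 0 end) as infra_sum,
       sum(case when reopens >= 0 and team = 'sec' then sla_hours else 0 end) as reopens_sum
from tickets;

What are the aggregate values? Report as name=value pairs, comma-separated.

age_days_sum=165, infra_sum=143, reopens_sum=206

[age_days_sum: age_days < 42 and severity = 'low']
ticket_id=30: ✗
ticket_id=31: ✓ → 84
ticket_id=32: ✗
ticket_id=33: ✗
ticket_id=34: ✗
ticket_id=35: ✗
ticket_id=36: ✓ → 19
ticket_id=37: ✗
ticket_id=38: ✗
ticket_id=39: ✗
ticket_id=40: ✗
ticket_id=41: ✓ → 62
ticket_id=42: ✗
ticket_id=43: ✗
age_days_sum = 84 + 19 + 62 = 165
—
[infra_sum: team = 'infra']
ticket_id=30: ✗
ticket_id=31: ✓ → 84
ticket_id=32: ✗
ticket_id=33: ✗
ticket_id=34: ✓ → 59
ticket_id=35: ✗
ticket_id=36: ✗
ticket_id=37: ✗
ticket_id=38: ✗
ticket_id=39: ✗
ticket_id=40: ✗
ticket_id=41: ✗
ticket_id=42: ✗
ticket_id=43: ✗
infra_sum = 84 + 59 = 143
—
[reopens_sum: reopens >= 0 and team = 'sec']
ticket_id=30: ✗
ticket_id=31: ✗
ticket_id=32: ✗
ticket_id=33: ✗
ticket_id=34: ✗
ticket_id=35: ✓ → 48
ticket_id=36: ✗
ticket_id=37: ✓ → 4
ticket_id=38: ✗
ticket_id=39: ✗
ticket_id=40: ✗
ticket_id=41: ✓ → 62
ticket_id=42: ✗
ticket_id=43: ✓ → 92
reopens_sum = 48 + 4 + 62 + 92 = 206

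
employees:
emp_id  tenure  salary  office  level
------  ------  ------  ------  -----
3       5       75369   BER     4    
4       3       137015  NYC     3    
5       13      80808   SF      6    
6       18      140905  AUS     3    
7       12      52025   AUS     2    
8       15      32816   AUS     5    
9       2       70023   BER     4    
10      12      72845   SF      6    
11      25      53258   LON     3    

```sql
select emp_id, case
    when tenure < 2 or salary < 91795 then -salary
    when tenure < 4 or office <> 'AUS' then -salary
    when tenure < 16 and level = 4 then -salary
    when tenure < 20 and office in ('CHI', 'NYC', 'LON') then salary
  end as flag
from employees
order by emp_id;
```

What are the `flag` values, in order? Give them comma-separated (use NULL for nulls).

emp_id=3: tenure < 2 or salary < 91795 → -75369
emp_id=4: tenure < 4 or office <> 'AUS' → -137015
emp_id=5: tenure < 2 or salary < 91795 → -80808
emp_id=6: (no match → NULL) → NULL
emp_id=7: tenure < 2 or salary < 91795 → -52025
emp_id=8: tenure < 2 or salary < 91795 → -32816
emp_id=9: tenure < 2 or salary < 91795 → -70023
emp_id=10: tenure < 2 or salary < 91795 → -72845
emp_id=11: tenure < 2 or salary < 91795 → -53258

-75369, -137015, -80808, NULL, -52025, -32816, -70023, -72845, -53258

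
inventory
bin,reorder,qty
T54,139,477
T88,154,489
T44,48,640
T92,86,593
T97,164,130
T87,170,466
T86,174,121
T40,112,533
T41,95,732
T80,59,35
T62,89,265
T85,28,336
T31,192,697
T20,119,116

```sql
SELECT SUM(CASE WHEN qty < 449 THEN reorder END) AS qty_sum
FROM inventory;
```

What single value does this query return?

633

bin=T54: ✗
bin=T88: ✗
bin=T44: ✗
bin=T92: ✗
bin=T97: ✓ → 164
bin=T87: ✗
bin=T86: ✓ → 174
bin=T40: ✗
bin=T41: ✗
bin=T80: ✓ → 59
bin=T62: ✓ → 89
bin=T85: ✓ → 28
bin=T31: ✗
bin=T20: ✓ → 119
qty_sum = 164 + 174 + 59 + 89 + 28 + 119 = 633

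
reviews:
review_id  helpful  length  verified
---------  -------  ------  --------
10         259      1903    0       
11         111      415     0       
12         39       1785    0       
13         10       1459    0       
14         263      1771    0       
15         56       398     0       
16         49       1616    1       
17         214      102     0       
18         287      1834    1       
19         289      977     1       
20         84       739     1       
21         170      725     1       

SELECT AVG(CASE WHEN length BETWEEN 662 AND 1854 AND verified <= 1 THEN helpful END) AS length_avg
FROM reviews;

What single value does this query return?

148.875

review_id=10: ✗
review_id=11: ✗
review_id=12: ✓ → 39
review_id=13: ✓ → 10
review_id=14: ✓ → 263
review_id=15: ✗
review_id=16: ✓ → 49
review_id=17: ✗
review_id=18: ✓ → 287
review_id=19: ✓ → 289
review_id=20: ✓ → 84
review_id=21: ✓ → 170
length_avg = (39 + 10 + 263 + 49 + 287 + 289 + 84 + 170) / 8 = 148.875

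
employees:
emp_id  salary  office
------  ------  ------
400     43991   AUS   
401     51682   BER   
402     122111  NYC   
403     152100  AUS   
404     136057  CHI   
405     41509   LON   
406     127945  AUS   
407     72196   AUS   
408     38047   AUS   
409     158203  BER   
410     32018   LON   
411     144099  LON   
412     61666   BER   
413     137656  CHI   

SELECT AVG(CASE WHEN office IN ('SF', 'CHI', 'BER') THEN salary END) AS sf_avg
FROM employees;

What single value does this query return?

109052.8

emp_id=400: ✗
emp_id=401: ✓ → 51682
emp_id=402: ✗
emp_id=403: ✗
emp_id=404: ✓ → 136057
emp_id=405: ✗
emp_id=406: ✗
emp_id=407: ✗
emp_id=408: ✗
emp_id=409: ✓ → 158203
emp_id=410: ✗
emp_id=411: ✗
emp_id=412: ✓ → 61666
emp_id=413: ✓ → 137656
sf_avg = (51682 + 136057 + 158203 + 61666 + 137656) / 5 = 109052.8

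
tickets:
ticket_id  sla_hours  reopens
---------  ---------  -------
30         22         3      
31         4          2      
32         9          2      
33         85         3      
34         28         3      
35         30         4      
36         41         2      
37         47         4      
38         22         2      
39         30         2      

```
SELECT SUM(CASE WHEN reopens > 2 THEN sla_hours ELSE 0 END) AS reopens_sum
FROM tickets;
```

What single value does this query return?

ticket_id=30: ✓ → 22
ticket_id=31: ✗
ticket_id=32: ✗
ticket_id=33: ✓ → 85
ticket_id=34: ✓ → 28
ticket_id=35: ✓ → 30
ticket_id=36: ✗
ticket_id=37: ✓ → 47
ticket_id=38: ✗
ticket_id=39: ✗
reopens_sum = 22 + 85 + 28 + 30 + 47 = 212

212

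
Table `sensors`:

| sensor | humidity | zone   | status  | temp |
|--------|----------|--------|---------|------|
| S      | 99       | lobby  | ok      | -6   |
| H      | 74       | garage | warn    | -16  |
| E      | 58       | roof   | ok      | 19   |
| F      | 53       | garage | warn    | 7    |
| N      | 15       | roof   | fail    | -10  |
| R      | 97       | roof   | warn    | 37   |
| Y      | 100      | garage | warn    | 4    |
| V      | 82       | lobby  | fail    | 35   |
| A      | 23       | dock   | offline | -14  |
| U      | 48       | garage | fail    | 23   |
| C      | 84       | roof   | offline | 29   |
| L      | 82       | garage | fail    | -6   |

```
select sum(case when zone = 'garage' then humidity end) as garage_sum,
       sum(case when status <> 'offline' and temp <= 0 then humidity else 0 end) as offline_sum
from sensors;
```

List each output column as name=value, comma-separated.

[garage_sum: zone = 'garage']
sensor=S: ✗
sensor=H: ✓ → 74
sensor=E: ✗
sensor=F: ✓ → 53
sensor=N: ✗
sensor=R: ✗
sensor=Y: ✓ → 100
sensor=V: ✗
sensor=A: ✗
sensor=U: ✓ → 48
sensor=C: ✗
sensor=L: ✓ → 82
garage_sum = 74 + 53 + 100 + 48 + 82 = 357
—
[offline_sum: status <> 'offline' and temp <= 0]
sensor=S: ✓ → 99
sensor=H: ✓ → 74
sensor=E: ✗
sensor=F: ✗
sensor=N: ✓ → 15
sensor=R: ✗
sensor=Y: ✗
sensor=V: ✗
sensor=A: ✗
sensor=U: ✗
sensor=C: ✗
sensor=L: ✓ → 82
offline_sum = 99 + 74 + 15 + 82 = 270

garage_sum=357, offline_sum=270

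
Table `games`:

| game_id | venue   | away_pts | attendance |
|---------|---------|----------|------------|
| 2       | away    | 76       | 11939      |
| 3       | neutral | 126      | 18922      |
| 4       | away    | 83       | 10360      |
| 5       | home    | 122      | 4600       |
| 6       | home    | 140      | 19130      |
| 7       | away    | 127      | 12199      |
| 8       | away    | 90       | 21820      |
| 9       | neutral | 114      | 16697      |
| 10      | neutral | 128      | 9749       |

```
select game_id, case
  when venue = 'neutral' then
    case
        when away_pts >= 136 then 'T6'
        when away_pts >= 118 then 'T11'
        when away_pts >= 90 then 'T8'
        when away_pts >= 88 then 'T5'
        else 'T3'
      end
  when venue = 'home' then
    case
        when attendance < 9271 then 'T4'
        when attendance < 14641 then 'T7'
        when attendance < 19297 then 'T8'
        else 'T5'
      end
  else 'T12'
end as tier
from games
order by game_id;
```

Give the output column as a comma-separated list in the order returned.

T12, T11, T12, T4, T8, T12, T12, T8, T11

game_id=2: venue='away' → outer ELSE → T12
game_id=3: venue='neutral' → inner[away_pts >= 118] → T11
game_id=4: venue='away' → outer ELSE → T12
game_id=5: venue='home' → inner[attendance < 9271] → T4
game_id=6: venue='home' → inner[attendance < 19297] → T8
game_id=7: venue='away' → outer ELSE → T12
game_id=8: venue='away' → outer ELSE → T12
game_id=9: venue='neutral' → inner[away_pts >= 90] → T8
game_id=10: venue='neutral' → inner[away_pts >= 118] → T11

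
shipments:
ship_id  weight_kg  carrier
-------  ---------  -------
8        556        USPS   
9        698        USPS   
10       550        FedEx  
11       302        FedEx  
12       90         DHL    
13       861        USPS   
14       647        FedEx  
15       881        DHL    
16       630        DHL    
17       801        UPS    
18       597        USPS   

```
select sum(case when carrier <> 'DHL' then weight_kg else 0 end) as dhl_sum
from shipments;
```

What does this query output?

ship_id=8: ✓ → 556
ship_id=9: ✓ → 698
ship_id=10: ✓ → 550
ship_id=11: ✓ → 302
ship_id=12: ✗
ship_id=13: ✓ → 861
ship_id=14: ✓ → 647
ship_id=15: ✗
ship_id=16: ✗
ship_id=17: ✓ → 801
ship_id=18: ✓ → 597
dhl_sum = 556 + 698 + 550 + 302 + 861 + 647 + 801 + 597 = 5012

5012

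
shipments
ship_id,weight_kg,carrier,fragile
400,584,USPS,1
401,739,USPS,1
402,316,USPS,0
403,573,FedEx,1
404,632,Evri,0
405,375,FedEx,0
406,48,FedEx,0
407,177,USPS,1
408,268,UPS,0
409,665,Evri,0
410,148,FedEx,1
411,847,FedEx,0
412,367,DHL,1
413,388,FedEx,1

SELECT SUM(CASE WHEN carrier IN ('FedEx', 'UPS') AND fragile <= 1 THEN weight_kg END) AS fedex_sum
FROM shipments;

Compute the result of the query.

2647

ship_id=400: ✗
ship_id=401: ✗
ship_id=402: ✗
ship_id=403: ✓ → 573
ship_id=404: ✗
ship_id=405: ✓ → 375
ship_id=406: ✓ → 48
ship_id=407: ✗
ship_id=408: ✓ → 268
ship_id=409: ✗
ship_id=410: ✓ → 148
ship_id=411: ✓ → 847
ship_id=412: ✗
ship_id=413: ✓ → 388
fedex_sum = 573 + 375 + 48 + 268 + 148 + 847 + 388 = 2647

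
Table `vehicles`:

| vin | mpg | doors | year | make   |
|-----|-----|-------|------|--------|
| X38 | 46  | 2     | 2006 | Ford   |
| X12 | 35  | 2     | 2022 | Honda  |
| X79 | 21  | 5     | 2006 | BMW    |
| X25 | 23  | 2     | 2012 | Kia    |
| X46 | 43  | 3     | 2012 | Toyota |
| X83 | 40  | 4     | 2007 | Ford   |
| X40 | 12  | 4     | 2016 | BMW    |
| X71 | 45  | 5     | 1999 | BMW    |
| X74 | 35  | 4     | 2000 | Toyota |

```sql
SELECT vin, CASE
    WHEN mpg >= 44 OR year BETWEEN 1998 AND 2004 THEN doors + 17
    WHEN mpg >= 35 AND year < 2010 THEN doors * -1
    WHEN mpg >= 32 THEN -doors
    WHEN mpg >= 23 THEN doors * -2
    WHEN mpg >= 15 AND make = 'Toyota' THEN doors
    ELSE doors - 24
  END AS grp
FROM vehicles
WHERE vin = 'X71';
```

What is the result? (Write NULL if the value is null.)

vin = X71: mpg=45, doors=5, year=1999, make=BMW.
mpg >= 44 OR year BETWEEN 1998 AND 2004 → true → 22

22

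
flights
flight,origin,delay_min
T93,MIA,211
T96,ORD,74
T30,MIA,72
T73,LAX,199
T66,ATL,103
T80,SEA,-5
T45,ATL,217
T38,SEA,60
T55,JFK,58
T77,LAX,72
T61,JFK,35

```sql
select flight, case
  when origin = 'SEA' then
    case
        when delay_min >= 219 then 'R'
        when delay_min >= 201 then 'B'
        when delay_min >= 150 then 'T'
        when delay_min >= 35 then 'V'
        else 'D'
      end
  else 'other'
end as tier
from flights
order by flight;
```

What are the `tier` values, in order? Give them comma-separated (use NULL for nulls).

other, V, other, other, other, other, other, other, D, other, other

flight=T30: origin='MIA' → outer ELSE → other
flight=T38: origin='SEA' → inner[delay_min >= 35] → V
flight=T45: origin='ATL' → outer ELSE → other
flight=T55: origin='JFK' → outer ELSE → other
flight=T61: origin='JFK' → outer ELSE → other
flight=T66: origin='ATL' → outer ELSE → other
flight=T73: origin='LAX' → outer ELSE → other
flight=T77: origin='LAX' → outer ELSE → other
flight=T80: origin='SEA' → inner[ELSE] → D
flight=T93: origin='MIA' → outer ELSE → other
flight=T96: origin='ORD' → outer ELSE → other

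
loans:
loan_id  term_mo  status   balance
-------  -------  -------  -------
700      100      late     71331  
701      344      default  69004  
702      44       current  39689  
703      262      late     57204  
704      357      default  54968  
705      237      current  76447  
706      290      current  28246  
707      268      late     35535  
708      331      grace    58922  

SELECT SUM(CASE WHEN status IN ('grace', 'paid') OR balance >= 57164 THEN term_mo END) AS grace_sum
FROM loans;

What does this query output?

loan_id=700: ✓ → 100
loan_id=701: ✓ → 344
loan_id=702: ✗
loan_id=703: ✓ → 262
loan_id=704: ✗
loan_id=705: ✓ → 237
loan_id=706: ✗
loan_id=707: ✗
loan_id=708: ✓ → 331
grace_sum = 100 + 344 + 262 + 237 + 331 = 1274

1274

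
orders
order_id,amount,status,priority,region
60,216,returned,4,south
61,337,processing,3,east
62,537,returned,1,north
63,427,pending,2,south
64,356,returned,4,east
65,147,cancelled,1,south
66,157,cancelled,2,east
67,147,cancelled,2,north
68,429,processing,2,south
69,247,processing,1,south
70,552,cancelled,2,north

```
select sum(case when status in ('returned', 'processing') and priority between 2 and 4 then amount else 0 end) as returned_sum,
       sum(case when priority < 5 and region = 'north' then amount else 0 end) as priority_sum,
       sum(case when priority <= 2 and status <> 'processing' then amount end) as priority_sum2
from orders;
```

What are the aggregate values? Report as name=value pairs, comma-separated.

returned_sum=1338, priority_sum=1236, priority_sum2=1967

[returned_sum: status in ('returned', 'processing') and priority between 2 and 4]
order_id=60: ✓ → 216
order_id=61: ✓ → 337
order_id=62: ✗
order_id=63: ✗
order_id=64: ✓ → 356
order_id=65: ✗
order_id=66: ✗
order_id=67: ✗
order_id=68: ✓ → 429
order_id=69: ✗
order_id=70: ✗
returned_sum = 216 + 337 + 356 + 429 = 1338
—
[priority_sum: priority < 5 and region = 'north']
order_id=60: ✗
order_id=61: ✗
order_id=62: ✓ → 537
order_id=63: ✗
order_id=64: ✗
order_id=65: ✗
order_id=66: ✗
order_id=67: ✓ → 147
order_id=68: ✗
order_id=69: ✗
order_id=70: ✓ → 552
priority_sum = 537 + 147 + 552 = 1236
—
[priority_sum2: priority <= 2 and status <> 'processing']
order_id=60: ✗
order_id=61: ✗
order_id=62: ✓ → 537
order_id=63: ✓ → 427
order_id=64: ✗
order_id=65: ✓ → 147
order_id=66: ✓ → 157
order_id=67: ✓ → 147
order_id=68: ✗
order_id=69: ✗
order_id=70: ✓ → 552
priority_sum2 = 537 + 427 + 147 + 157 + 147 + 552 = 1967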